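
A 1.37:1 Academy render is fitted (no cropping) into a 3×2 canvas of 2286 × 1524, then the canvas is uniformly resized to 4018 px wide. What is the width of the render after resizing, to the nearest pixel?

3670 px

At 2286×1524 the render is height-limited, so width = 1524 × 1.370 ≈ 2087.88 px.
Resizing to 4018 px wide multiplies everything by 1.7577: 2087.88 → 3669.77 px.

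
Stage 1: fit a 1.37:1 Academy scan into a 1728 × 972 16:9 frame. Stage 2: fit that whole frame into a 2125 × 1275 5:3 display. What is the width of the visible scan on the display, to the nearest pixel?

First fit — 1.37:1 Academy into 1728×972 spans the height: 1331.64 × 972.00.
16:9 in 2125×1275: fills the width, so the intermediate becomes 2125.00 × 1195.31 — a scale of ×1.2297.
The scan scales with it: width 1331.64 × 1.2297 ≈ 1637.58.

1638 px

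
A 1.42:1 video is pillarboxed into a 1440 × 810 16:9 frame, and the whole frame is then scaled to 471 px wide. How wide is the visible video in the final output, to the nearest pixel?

376 px

In the 1440×810 frame the video fills the height: width = 810 × 1.420 ≈ 1150.20 px.
Scaling 1440 → 471 is ×0.3271, so the width becomes 1150.20 × 0.3271 ≈ 376.21 px.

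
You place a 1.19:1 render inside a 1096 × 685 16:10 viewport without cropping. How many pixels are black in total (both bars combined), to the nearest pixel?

1.19:1 (1.190) < 16:10 (1.600), so the render fills the height.
The render is 685 × 1.190 ≈ 815.1500 px wide.
Leftover width: 1096 − 815.1500 = 280.8500 px.
That's 280.8500 × 685 ≈ 192382 black pixels.

192382 pixels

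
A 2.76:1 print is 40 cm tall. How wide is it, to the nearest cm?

40 × 2.760 = 110.40.

110 cm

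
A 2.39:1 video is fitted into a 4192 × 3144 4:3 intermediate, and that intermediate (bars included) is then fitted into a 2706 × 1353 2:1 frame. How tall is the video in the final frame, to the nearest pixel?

755 px

2.39:1 in 4192×3144: fills the width, so the video is 4192.00 × 1753.97.
Second fit — the 4:3 canvas into 2706×1353 spans the height: 1804.00 × 1353.00 (×0.4303 from 4192×3144).
The video scales with it: height 1753.97 × 0.4303 ≈ 754.81.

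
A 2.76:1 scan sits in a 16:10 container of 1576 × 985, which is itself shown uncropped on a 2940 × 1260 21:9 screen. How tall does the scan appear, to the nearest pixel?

Inside the 1576×985 canvas the scan is width-limited at 1576.00 × 571.01.
The 16:10 canvas is height-limited in 2940×1260, giving 2016.00 × 1260.00; scale factor 1.2792.
So the scan's height is 571.01 × 1.2792 ≈ 730.43.

730 px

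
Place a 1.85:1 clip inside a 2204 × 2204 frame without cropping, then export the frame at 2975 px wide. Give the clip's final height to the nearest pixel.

1608 px

In the 2204×2204 frame the clip fills the width: height = 2204 / 1.850 ≈ 1191.35 px.
Scaling 2204 → 2975 is ×1.3498, so the height becomes 1191.35 × 1.3498 ≈ 1608.11 px.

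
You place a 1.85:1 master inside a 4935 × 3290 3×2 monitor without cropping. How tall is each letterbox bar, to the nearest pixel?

Since 1.850 > 1.500, the master is width-limited.
Content height = 4935 / 1.850 ≈ 2667.57 px.
3290 − 2667.57 = 622.43 px of bars (311.22 each).

311 px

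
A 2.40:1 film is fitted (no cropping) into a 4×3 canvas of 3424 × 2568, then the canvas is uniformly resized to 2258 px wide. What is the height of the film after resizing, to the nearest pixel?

941 px

Fitted into 3424×2568, the film spans the width; its height is 3424 / 2.400 ≈ 1426.67 px.
Scaling 3424 → 2258 is ×0.6595, so the height becomes 1426.67 × 0.6595 ≈ 940.83 px.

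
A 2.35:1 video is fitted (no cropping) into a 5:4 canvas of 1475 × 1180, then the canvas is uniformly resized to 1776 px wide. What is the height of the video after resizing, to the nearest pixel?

At 1475×1180 the video is width-limited, so height = 1475 / 2.350 ≈ 627.66 px.
Resizing to 1776 px wide multiplies everything by 1.2041: 627.66 → 755.74 px.

756 px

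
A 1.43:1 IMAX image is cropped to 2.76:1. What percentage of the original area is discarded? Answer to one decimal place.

2.76:1 is wider than 1.43:1 IMAX, so the crop keeps the full width and trims the height.
Area ratio = (1.430)/(2.760) = 51.81%; the remaining 48.19% is cropped out.

48.2%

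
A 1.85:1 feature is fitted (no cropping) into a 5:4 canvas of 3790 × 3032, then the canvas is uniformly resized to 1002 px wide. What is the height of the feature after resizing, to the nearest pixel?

542 px

Fitted into 3790×3032, the feature spans the width; its height is 3790 / 1.850 ≈ 2048.65 px.
Resizing to 1002 px wide multiplies everything by 0.2644: 2048.65 → 541.62 px.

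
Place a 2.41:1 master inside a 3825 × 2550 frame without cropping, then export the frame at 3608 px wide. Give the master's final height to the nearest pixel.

In the 3825×2550 frame the master fills the width: height = 3825 / 2.410 ≈ 1587.14 px.
Scaling 3825 → 3608 is ×0.9433, so the height becomes 1587.14 × 0.9433 ≈ 1497.10 px.

1497 px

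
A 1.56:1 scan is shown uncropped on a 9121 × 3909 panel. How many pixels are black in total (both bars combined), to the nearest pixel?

Since 1.560 < 2.333, the scan is height-limited.
The scan is 3909 × 1.560 ≈ 6098.0400 px wide.
9121 − 6098.0400 = 3022.9600 px of bars.
That's 3022.9600 × 3909 ≈ 11816751 black pixels.

11816751 pixels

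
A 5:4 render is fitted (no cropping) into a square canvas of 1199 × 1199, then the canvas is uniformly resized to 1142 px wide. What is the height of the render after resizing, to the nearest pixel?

914 px

Fitted into 1199×1199, the render spans the width; its height is 1199 × 4/5 ≈ 959.20 px.
Resizing to 1142 px wide multiplies everything by 0.9525: 959.20 → 913.60 px.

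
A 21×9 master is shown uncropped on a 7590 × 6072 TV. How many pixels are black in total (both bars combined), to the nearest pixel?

21397294 pixels

21×9 is wider than 5:4, so it spans the full width.
That makes the image 3252.8571 px tall (7590 × 9/21).
6072 − 3252.8571 = 2819.1429 px of bars.
That's 2819.1429 × 7590 ≈ 21397294 black pixels.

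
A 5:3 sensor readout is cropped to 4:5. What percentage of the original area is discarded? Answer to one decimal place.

Going from 5:3 to 4:5 means cutting width while keeping height.
(0.800)/(1.667) ≈ 0.480 of the area survives, leaving 52.00% discarded.

52.0%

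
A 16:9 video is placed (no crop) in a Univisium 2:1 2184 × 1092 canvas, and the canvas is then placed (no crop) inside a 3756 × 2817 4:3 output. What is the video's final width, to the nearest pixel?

Inside the 2184×1092 canvas the video is height-limited at 1941.33 × 1092.00.
Univisium 2:1 in 3756×2817: fills the width, so the intermediate becomes 3756.00 × 1878.00 — a scale of ×1.7198.
So the video's width is 1941.33 × 1.7198 ≈ 3338.67.

3339 px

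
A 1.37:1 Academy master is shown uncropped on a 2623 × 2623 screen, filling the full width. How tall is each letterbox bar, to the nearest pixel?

354 px

That makes the image 1914.60 px tall (2623 / 1.370).
Leftover height: 2623 − 1914.60 = 708.40 px → 354.20 each side.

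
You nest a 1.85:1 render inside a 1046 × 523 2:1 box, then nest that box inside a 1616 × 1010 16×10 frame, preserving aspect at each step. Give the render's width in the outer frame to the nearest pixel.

Inside the 1046×523 canvas the render is height-limited at 967.55 × 523.00.
The 2:1 canvas is width-limited in 1616×1010, giving 1616.00 × 808.00; scale factor 1.5449.
So the render's width is 967.55 × 1.5449 ≈ 1494.80.

1495 px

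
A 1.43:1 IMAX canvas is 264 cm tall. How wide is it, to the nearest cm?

264 × 1.430 = 377.52.

378 cm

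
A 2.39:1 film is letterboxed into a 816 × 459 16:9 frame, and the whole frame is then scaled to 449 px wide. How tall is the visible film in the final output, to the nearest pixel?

In the 816×459 frame the film fills the width: height = 816 / 2.390 ≈ 341.42 px.
Scaling 816 → 449 is ×0.5502, so the height becomes 341.42 × 0.5502 ≈ 187.87 px.

188 px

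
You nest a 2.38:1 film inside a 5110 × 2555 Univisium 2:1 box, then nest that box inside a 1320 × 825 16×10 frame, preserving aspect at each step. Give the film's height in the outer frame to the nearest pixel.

2.38:1 in 5110×2555: fills the width, so the film is 5110.00 × 2147.06.
Second fit — the Univisium 2:1 canvas into 1320×825 spans the width: 1320.00 × 660.00 (×0.2583 from 5110×2555).
Applying the same ×0.2583: 2147.06 → 554.62.

555 px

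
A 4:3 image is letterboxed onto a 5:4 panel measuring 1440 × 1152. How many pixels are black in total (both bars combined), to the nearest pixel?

103680 pixels

Since 1.333 > 1.250, the image is width-limited.
Content height = 1440 × 3/4 ≈ 1080.0000 px.
Leftover height: 1152 − 1080.0000 = 72.0000 px.
Bar area = 72.0000 × 1440 ≈ 103680 px.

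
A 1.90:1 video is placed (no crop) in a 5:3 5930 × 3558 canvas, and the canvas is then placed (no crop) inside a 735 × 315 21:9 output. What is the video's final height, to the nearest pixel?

276 px

First fit — 1.90:1 into 5930×3558 spans the width: 5930.00 × 3121.05.
Second fit — the 5:3 canvas into 735×315 spans the height: 525.00 × 315.00 (×0.0885 from 5930×3558).
Applying the same ×0.0885: 3121.05 → 276.32.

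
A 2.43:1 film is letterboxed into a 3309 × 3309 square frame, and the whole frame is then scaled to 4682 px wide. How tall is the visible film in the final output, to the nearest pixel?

Fitted into 3309×3309, the film spans the width; its height is 3309 / 2.430 ≈ 1361.73 px.
Resizing to 4682 px wide multiplies everything by 1.4149: 1361.73 → 1926.75 px.

1927 px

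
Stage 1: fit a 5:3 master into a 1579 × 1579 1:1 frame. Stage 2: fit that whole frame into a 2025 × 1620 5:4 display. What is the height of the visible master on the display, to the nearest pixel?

972 px

Inside the 1579×1579 canvas the master is width-limited at 1579.00 × 947.40.
Second fit — the 1:1 canvas into 2025×1620 spans the height: 1620.00 × 1620.00 (×1.0260 from 1579×1579).
The master scales with it: height 947.40 × 1.0260 ≈ 972.00.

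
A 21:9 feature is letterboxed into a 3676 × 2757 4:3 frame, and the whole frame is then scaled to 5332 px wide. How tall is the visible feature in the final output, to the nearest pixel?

At 3676×2757 the feature is width-limited, so height = 3676 × 9/21 ≈ 1575.43 px.
Resizing to 5332 px wide multiplies everything by 1.4505: 1575.43 → 2285.14 px.

2285 px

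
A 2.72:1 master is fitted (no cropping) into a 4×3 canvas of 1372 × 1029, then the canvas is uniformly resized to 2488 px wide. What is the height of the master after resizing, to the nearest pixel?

In the 1372×1029 frame the master fills the width: height = 1372 / 2.720 ≈ 504.41 px.
Resizing to 2488 px wide multiplies everything by 1.8134: 504.41 → 914.71 px.

915 px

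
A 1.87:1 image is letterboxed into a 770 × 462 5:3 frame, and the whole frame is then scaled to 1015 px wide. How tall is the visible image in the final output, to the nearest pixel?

543 px

In the 770×462 frame the image fills the width: height = 770 / 1.870 ≈ 411.76 px.
Resizing to 1015 px wide multiplies everything by 1.3182: 411.76 → 542.78 px.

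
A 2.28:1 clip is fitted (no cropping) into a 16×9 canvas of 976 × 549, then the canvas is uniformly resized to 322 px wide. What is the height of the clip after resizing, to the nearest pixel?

141 px

In the 976×549 frame the clip fills the width: height = 976 / 2.280 ≈ 428.07 px.
The frame scales by 322/976 = 0.3299; 428.07 × 0.3299 ≈ 141.23 px.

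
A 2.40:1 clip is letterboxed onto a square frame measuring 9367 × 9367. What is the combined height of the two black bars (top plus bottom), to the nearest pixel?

2.40:1 (2.400) > square (1.000), so the clip fills the width.
The clip is 9367 / 2.400 ≈ 3902.92 px tall.
9367 − 3902.92 = 5464.08 px of bars.

5464 px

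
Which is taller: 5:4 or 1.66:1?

5:4

5:4 = 1.25 and 1.66; 1.66 > 1.25. The smaller width-to-height ratio is the taller frame.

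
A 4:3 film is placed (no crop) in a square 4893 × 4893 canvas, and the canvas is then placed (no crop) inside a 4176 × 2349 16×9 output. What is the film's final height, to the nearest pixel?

1762 px

First fit — 4:3 into 4893×4893 spans the width: 4893.00 × 3669.75.
square in 4176×2349: fills the height, so the intermediate becomes 2349.00 × 2349.00 — a scale of ×0.4801.
Applying the same ×0.4801: 3669.75 → 1761.75.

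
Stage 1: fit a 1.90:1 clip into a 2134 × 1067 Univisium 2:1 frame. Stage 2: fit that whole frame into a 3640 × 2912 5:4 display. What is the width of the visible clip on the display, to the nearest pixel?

3458 px

Inside the 2134×1067 canvas the clip is height-limited at 2027.30 × 1067.00.
Second fit — the Univisium 2:1 canvas into 3640×2912 spans the width: 3640.00 × 1820.00 (×1.7057 from 2134×1067).
Applying the same ×1.7057: 2027.30 → 3458.00.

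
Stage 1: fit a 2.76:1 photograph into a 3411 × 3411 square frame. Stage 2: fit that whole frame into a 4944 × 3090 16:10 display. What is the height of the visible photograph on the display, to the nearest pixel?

1120 px

First fit — 2.76:1 into 3411×3411 spans the width: 3411.00 × 1235.87.
Second fit — the square canvas into 4944×3090 spans the height: 3090.00 × 3090.00 (×0.9059 from 3411×3411).
The photograph scales with it: height 1235.87 × 0.9059 ≈ 1119.57.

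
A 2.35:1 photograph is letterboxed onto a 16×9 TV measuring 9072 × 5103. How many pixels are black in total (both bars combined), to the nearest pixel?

2.35:1 (2.350) > 16×9 (1.778), so the photograph fills the width.
That makes the image 3860.4255 px tall (9072 / 2.350).
Leftover height: 5103 − 3860.4255 = 1242.5745 px.
That's 1242.5745 × 9072 ≈ 11272636 black pixels.

11272636 pixels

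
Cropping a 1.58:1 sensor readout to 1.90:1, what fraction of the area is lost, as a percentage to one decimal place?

16.8%

The width stays; only height is cut (since 1.90:1 is wider than 1.58:1).
(1.580)/(1.900) ≈ 0.832 of the area survives, leaving 16.84% discarded.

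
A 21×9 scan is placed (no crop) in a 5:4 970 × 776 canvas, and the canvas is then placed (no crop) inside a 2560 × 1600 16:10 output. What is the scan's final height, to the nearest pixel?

857 px

Inside the 970×776 canvas the scan is width-limited at 970.00 × 415.71.
5:4 in 2560×1600: fills the height, so the intermediate becomes 2000.00 × 1600.00 — a scale of ×2.0619.
So the scan's height is 415.71 × 2.0619 ≈ 857.14.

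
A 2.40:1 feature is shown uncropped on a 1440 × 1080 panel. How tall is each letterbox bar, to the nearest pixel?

Since 2.400 > 1.333, the feature is width-limited.
That makes the image 600.00 px tall (1440 / 2.400).
Leftover height: 1080 − 600.00 = 480.00 px → 240.00 each side.

240 px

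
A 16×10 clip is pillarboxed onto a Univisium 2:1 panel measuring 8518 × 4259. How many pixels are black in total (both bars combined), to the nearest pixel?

Since 1.600 < 2.000, the clip is height-limited.
Content width = 4259 × 16/10 ≈ 6814.4000 px.
8518 − 6814.4000 = 1703.6000 px of bars.
Across the 4259-px span: 1703.6000 × 4259 ≈ 7255632 px.

7255632 pixels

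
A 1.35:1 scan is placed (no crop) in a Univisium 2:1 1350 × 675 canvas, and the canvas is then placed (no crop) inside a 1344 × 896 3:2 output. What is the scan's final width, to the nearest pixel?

Inside the 1350×675 canvas the scan is height-limited at 911.25 × 675.00.
The Univisium 2:1 canvas is width-limited in 1344×896, giving 1344.00 × 672.00; scale factor 0.9956.
The scan scales with it: width 911.25 × 0.9956 ≈ 907.20.

907 px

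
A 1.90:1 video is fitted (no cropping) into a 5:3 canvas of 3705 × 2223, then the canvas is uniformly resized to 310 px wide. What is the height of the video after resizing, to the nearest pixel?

In the 3705×2223 frame the video fills the width: height = 3705 / 1.900 ≈ 1950.00 px.
Scaling 3705 → 310 is ×0.0837, so the height becomes 1950.00 × 0.0837 ≈ 163.16 px.

163 px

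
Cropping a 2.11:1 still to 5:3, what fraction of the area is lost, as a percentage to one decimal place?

5:3 is narrower than 2.11:1, so the crop keeps the full height and trims the width.
(1.667)/(2.110) ≈ 0.790 of the area survives, leaving 21.01% discarded.

21.0%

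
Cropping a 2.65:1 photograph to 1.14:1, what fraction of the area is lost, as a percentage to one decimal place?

1.14:1 is narrower than 2.65:1, so the crop keeps the full height and trims the width.
Fraction kept = (1.140)/(2.650) ≈ 43.02%, so 56.98% is lost.

57.0%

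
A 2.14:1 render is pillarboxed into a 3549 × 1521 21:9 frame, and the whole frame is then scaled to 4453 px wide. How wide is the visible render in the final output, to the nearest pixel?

4084 px

In the 3549×1521 frame the render fills the height: width = 1521 × 2.140 ≈ 3254.94 px.
The frame scales by 4453/3549 = 1.2547; 3254.94 × 1.2547 ≈ 4084.04 px.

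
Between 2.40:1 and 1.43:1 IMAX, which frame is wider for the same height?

2.40:1

2.4 and 1.43; 2.4 > 1.43.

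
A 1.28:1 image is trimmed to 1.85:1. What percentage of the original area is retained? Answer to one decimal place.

Going from 1.28:1 to 1.85:1 means cutting height while keeping width.
Fraction kept = (1.280)/(1.850) ≈ 69.19%.

69.2%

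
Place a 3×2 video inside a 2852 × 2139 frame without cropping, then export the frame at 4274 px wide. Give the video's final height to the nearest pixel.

In the 2852×2139 frame the video fills the width: height = 2852 × 2/3 ≈ 1901.33 px.
The frame scales by 4274/2852 = 1.4986; 1901.33 × 1.4986 ≈ 2849.33 px.

2849 px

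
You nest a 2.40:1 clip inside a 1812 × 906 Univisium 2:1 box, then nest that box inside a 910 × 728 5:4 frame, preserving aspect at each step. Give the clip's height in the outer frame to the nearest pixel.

379 px

First fit — 2.40:1 into 1812×906 spans the width: 1812.00 × 755.00.
Univisium 2:1 in 910×728: fills the width, so the intermediate becomes 910.00 × 455.00 — a scale of ×0.5022.
So the clip's height is 755.00 × 0.5022 ≈ 379.17.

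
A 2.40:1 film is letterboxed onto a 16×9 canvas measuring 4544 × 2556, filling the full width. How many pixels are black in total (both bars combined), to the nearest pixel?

3011157 pixels

Content height = 4544 / 2.400 ≈ 1893.3333 px.
Black = 2556 − 1893.3333 = 662.6667 px.
That's 662.6667 × 4544 ≈ 3011157 black pixels.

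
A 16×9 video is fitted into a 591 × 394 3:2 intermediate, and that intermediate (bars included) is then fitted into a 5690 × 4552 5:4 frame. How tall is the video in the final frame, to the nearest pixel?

Inside the 591×394 canvas the video is width-limited at 591.00 × 332.44.
Second fit — the 3:2 canvas into 5690×4552 spans the width: 5690.00 × 3793.33 (×9.6277 from 591×394).
The video scales with it: height 332.44 × 9.6277 ≈ 3200.62.

3201 px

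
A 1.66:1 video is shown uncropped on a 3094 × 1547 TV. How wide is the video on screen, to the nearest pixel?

1.66:1 (1.660) < Univisium 2:1 (2.000), so the video fills the height.
Content width = 1547 × 1.660 ≈ 2568.02 px.

2568 px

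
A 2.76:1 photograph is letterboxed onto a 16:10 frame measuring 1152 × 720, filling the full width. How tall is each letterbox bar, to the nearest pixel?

151 px

The photograph is 1152 / 2.760 ≈ 417.39 px tall.
720 − 417.39 = 302.61 px of bars (151.30 each).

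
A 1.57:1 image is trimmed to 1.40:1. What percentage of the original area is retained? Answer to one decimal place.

89.2%

The height stays; only width is cut (since 1.40:1 is narrower than 1.57:1).
(1.400)/(1.570) ≈ 0.892 of the area survives.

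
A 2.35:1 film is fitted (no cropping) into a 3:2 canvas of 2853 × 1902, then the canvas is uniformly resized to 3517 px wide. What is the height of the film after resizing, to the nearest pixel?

In the 2853×1902 frame the film fills the width: height = 2853 / 2.350 ≈ 1214.04 px.
Scaling 2853 → 3517 is ×1.2327, so the height becomes 1214.04 × 1.2327 ≈ 1496.60 px.

1497 px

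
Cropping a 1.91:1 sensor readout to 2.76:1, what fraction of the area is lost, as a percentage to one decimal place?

2.76:1 is wider than 1.91:1, so the crop keeps the full width and trims the height.
Area ratio = (1.910)/(2.760) = 69.20%; the remaining 30.80% is cropped out.

30.8%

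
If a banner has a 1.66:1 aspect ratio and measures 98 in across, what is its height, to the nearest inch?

Height = 98 / 1.660 = 59.04.

59 in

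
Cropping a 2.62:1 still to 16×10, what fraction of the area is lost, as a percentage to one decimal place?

The height stays; only width is cut (since 16×10 is narrower than 2.62:1).
Area ratio = (1.600)/(2.620) = 61.07%; the remaining 38.93% is cropped out.

38.9%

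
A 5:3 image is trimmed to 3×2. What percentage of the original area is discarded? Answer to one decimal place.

10.0%

The height stays; only width is cut (since 3×2 is narrower than 5:3).
Fraction kept = (1.500)/(1.667) ≈ 90.00%, so 10.00% is lost.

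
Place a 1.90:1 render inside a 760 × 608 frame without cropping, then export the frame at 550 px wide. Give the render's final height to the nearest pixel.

289 px

In the 760×608 frame the render fills the width: height = 760 / 1.900 ≈ 400.00 px.
Resizing to 550 px wide multiplies everything by 0.7237: 400.00 → 289.47 px.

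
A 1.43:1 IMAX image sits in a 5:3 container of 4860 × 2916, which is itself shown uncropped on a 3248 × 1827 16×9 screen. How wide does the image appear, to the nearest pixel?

2613 px

Inside the 4860×2916 canvas the image is height-limited at 4169.88 × 2916.00.
The 5:3 canvas is height-limited in 3248×1827, giving 3045.00 × 1827.00; scale factor 0.6265.
So the image's width is 4169.88 × 0.6265 ≈ 2612.61.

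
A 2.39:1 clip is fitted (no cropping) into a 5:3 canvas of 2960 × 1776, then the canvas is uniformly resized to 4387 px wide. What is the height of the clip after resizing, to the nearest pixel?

In the 2960×1776 frame the clip fills the width: height = 2960 / 2.390 ≈ 1238.49 px.
Scaling 2960 → 4387 is ×1.4821, so the height becomes 1238.49 × 1.4821 ≈ 1835.56 px.

1836 px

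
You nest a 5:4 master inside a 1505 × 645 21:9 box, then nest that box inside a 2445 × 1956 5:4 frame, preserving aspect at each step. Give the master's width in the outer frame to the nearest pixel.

5:4 in 1505×645: fills the height, so the master is 806.25 × 645.00.
Second fit — the 21:9 canvas into 2445×1956 spans the width: 2445.00 × 1047.86 (×1.6246 from 1505×645).
So the master's width is 806.25 × 1.6246 ≈ 1309.82.

1310 px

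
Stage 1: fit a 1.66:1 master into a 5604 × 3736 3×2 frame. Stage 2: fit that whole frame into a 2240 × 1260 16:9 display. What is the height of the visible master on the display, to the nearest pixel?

Inside the 5604×3736 canvas the master is width-limited at 5604.00 × 3375.90.
Second fit — the 3×2 canvas into 2240×1260 spans the height: 1890.00 × 1260.00 (×0.3373 from 5604×3736).
So the master's height is 3375.90 × 0.3373 ≈ 1138.55.

1139 px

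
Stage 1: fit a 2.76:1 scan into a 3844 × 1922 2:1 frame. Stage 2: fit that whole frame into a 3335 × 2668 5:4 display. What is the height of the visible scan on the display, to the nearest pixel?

1208 px

2.76:1 in 3844×1922: fills the width, so the scan is 3844.00 × 1392.75.
The 2:1 canvas is width-limited in 3335×2668, giving 3335.00 × 1667.50; scale factor 0.8676.
The scan scales with it: height 1392.75 × 0.8676 ≈ 1208.33.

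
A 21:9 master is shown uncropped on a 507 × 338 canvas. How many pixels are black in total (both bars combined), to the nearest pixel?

Since 2.333 > 1.500, the master is width-limited.
Content height = 507 × 9/21 ≈ 217.2857 px.
Leftover height: 338 − 217.2857 = 120.7143 px.
That's 120.7143 × 507 ≈ 61202 black pixels.

61202 pixels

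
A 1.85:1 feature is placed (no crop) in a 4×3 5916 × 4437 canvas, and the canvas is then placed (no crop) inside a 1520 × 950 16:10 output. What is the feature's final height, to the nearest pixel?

First fit — 1.85:1 into 5916×4437 spans the width: 5916.00 × 3197.84.
4×3 in 1520×950: fills the height, so the intermediate becomes 1266.67 × 950.00 — a scale of ×0.2141.
So the feature's height is 3197.84 × 0.2141 ≈ 684.68.

685 px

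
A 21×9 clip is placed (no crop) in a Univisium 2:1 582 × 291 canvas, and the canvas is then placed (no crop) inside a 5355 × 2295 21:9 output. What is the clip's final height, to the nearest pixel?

1967 px

First fit — 21×9 into 582×291 spans the width: 582.00 × 249.43.
Second fit — the Univisium 2:1 canvas into 5355×2295 spans the height: 4590.00 × 2295.00 (×7.8866 from 582×291).
So the clip's height is 249.43 × 7.8866 ≈ 1967.14.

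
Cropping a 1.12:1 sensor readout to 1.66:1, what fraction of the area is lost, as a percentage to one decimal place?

The width stays; only height is cut (since 1.66:1 is wider than 1.12:1).
(1.120)/(1.660) ≈ 0.675 of the area survives, leaving 32.53% discarded.

32.5%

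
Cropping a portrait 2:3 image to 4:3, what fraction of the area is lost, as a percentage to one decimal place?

4:3 is wider than portrait 2:3, so the crop keeps the full width and trims the height.
(0.667)/(1.333) ≈ 0.500 of the area survives, leaving 50.00% discarded.

50.0%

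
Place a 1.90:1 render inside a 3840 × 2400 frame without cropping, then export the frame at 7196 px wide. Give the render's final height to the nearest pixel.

Fitted into 3840×2400, the render spans the width; its height is 3840 / 1.900 ≈ 2021.05 px.
Scaling 3840 → 7196 is ×1.8740, so the height becomes 2021.05 × 1.8740 ≈ 3787.37 px.

3787 px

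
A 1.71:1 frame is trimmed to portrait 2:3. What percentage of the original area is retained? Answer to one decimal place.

Going from 1.71:1 to portrait 2:3 means cutting width while keeping height.
Fraction kept = (0.667)/(1.710) ≈ 38.99%.

39.0%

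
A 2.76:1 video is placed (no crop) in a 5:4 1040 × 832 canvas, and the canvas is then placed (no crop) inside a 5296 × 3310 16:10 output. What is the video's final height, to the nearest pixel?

First fit — 2.76:1 into 1040×832 spans the width: 1040.00 × 376.81.
Second fit — the 5:4 canvas into 5296×3310 spans the height: 4137.50 × 3310.00 (×3.9784 from 1040×832).
So the video's height is 376.81 × 3.9784 ≈ 1499.09.

1499 px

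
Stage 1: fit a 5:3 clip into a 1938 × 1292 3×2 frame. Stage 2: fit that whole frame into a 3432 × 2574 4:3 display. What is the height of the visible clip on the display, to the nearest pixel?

2059 px

Inside the 1938×1292 canvas the clip is width-limited at 1938.00 × 1162.80.
The 3×2 canvas is width-limited in 3432×2574, giving 3432.00 × 2288.00; scale factor 1.7709.
The clip scales with it: height 1162.80 × 1.7709 ≈ 2059.20.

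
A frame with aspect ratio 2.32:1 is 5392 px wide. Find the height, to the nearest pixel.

At 2.32:1, 5392 / 2.320 ≈ 2324.14.

2324 px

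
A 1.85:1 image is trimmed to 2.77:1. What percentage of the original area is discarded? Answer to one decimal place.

Going from 1.85:1 to 2.77:1 means cutting height while keeping width.
Area ratio = (1.850)/(2.770) = 66.79%; the remaining 33.21% is cropped out.

33.2%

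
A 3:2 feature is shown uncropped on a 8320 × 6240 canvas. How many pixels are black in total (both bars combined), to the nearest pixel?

5768533 pixels

Since 1.500 > 1.333, the feature is width-limited.
Content height = 8320 × 2/3 ≈ 5546.6667 px.
Leftover height: 6240 − 5546.6667 = 693.3333 px.
Across the 8320-px span: 693.3333 × 8320 ≈ 5768533 px.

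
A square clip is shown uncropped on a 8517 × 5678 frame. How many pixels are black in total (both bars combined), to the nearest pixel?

16119842 pixels

square (1.000) < 3×2 (1.500), so the clip fills the height.
That makes the image 5678.0000 px wide (5678 × 1/1).
8517 − 5678.0000 = 2839.0000 px of bars.
That's 2839.0000 × 5678 ≈ 16119842 black pixels.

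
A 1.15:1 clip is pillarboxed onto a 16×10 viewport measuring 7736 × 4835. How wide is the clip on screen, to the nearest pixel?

5560 px

Since 1.150 < 1.600, the clip is height-limited.
That makes the image 5560.25 px wide (4835 × 1.150).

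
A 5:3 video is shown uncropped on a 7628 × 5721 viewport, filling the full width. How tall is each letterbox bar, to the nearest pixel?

572 px

That makes the image 4576.80 px tall (7628 × 3/5).
5721 − 4576.80 = 1144.20 px of bars (572.10 each).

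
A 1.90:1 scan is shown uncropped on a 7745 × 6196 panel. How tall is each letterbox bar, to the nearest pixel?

1.90:1 is wider than 5:4, so it spans the full width.
That makes the image 4076.32 px tall (7745 / 1.900).
6196 − 4076.32 = 2119.68 px of bars (1059.84 each).

1060 px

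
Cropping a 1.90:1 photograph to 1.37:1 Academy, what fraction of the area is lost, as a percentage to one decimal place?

27.9%

Going from 1.90:1 to 1.37:1 Academy means cutting width while keeping height.
Area ratio = (1.370)/(1.900) = 72.11%; the remaining 27.89% is cropped out.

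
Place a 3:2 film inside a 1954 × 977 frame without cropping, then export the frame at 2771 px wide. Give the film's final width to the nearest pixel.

2078 px

Fitted into 1954×977, the film spans the height; its width is 977 × 3/2 ≈ 1465.50 px.
Scaling 1954 → 2771 is ×1.4181, so the width becomes 1465.50 × 1.4181 ≈ 2078.25 px.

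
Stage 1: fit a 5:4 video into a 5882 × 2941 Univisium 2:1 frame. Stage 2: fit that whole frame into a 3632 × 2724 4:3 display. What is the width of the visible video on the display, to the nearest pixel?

5:4 in 5882×2941: fills the height, so the video is 3676.25 × 2941.00.
The Univisium 2:1 canvas is width-limited in 3632×2724, giving 3632.00 × 1816.00; scale factor 0.6175.
The video scales with it: width 3676.25 × 0.6175 ≈ 2270.00.

2270 px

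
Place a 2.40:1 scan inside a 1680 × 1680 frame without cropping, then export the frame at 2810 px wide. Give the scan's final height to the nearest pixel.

Fitted into 1680×1680, the scan spans the width; its height is 1680 / 2.400 ≈ 700.00 px.
Scaling 1680 → 2810 is ×1.6726, so the height becomes 700.00 × 1.6726 ≈ 1170.83 px.

1171 px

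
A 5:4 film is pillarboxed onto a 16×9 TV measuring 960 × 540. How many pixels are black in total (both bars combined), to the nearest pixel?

153900 pixels

Since 1.250 < 1.778, the film is height-limited.
Content width = 540 × 5/4 ≈ 675.0000 px.
Leftover width: 960 − 675.0000 = 285.0000 px.
That's 285.0000 × 540 ≈ 153900 black pixels.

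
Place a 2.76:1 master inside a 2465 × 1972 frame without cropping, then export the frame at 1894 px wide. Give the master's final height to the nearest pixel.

In the 2465×1972 frame the master fills the width: height = 2465 / 2.760 ≈ 893.12 px.
The frame scales by 1894/2465 = 0.7684; 893.12 × 0.7684 ≈ 686.23 px.

686 px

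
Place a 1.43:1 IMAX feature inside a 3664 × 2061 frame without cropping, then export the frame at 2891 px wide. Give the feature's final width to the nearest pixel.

2325 px

Fitted into 3664×2061, the feature spans the height; its width is 2061 × 1.430 ≈ 2947.23 px.
The frame scales by 2891/3664 = 0.7890; 2947.23 × 0.7890 ≈ 2325.45 px.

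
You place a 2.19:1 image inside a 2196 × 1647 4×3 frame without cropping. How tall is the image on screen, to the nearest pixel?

1003 px

2.19:1 is wider than 4×3, so it spans the full width.
Content height = 2196 / 2.190 ≈ 1002.74 px.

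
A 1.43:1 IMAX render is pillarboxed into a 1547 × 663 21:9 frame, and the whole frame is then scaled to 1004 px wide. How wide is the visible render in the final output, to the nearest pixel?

615 px

At 1547×663 the render is height-limited, so width = 663 × 1.430 ≈ 948.09 px.
The frame scales by 1004/1547 = 0.6490; 948.09 × 0.6490 ≈ 615.31 px.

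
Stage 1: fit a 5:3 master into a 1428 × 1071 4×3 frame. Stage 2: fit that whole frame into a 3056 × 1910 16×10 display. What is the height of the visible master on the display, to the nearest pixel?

Inside the 1428×1071 canvas the master is width-limited at 1428.00 × 856.80.
Second fit — the 4×3 canvas into 3056×1910 spans the height: 2546.67 × 1910.00 (×1.7834 from 1428×1071).
Applying the same ×1.7834: 856.80 → 1528.00.

1528 px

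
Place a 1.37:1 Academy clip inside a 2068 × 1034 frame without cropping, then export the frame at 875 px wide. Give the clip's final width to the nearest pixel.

In the 2068×1034 frame the clip fills the height: width = 1034 × 1.370 ≈ 1416.58 px.
The frame scales by 875/2068 = 0.4231; 1416.58 × 0.4231 ≈ 599.38 px.

599 px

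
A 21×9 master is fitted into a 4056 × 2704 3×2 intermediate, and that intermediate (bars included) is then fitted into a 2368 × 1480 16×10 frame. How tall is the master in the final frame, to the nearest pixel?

951 px

First fit — 21×9 into 4056×2704 spans the width: 4056.00 × 1738.29.
Second fit — the 3×2 canvas into 2368×1480 spans the height: 2220.00 × 1480.00 (×0.5473 from 4056×2704).
So the master's height is 1738.29 × 0.5473 ≈ 951.43.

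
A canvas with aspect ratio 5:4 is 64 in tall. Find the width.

80 in

Width = 64 × 5/4 = 80.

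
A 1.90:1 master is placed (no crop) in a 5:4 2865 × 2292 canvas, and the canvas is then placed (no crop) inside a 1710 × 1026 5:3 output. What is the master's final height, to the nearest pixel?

Inside the 2865×2292 canvas the master is width-limited at 2865.00 × 1507.89.
5:4 in 1710×1026: fills the height, so the intermediate becomes 1282.50 × 1026.00 — a scale of ×0.4476.
So the master's height is 1507.89 × 0.4476 ≈ 675.00.

675 px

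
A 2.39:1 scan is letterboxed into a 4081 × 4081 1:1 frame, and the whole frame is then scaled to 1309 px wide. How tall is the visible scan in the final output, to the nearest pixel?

548 px

In the 4081×4081 frame the scan fills the width: height = 4081 / 2.390 ≈ 1707.53 px.
Resizing to 1309 px wide multiplies everything by 0.3208: 1707.53 → 547.70 px.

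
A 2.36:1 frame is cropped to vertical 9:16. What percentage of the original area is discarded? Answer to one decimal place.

76.2%

vertical 9:16 is narrower than 2.36:1, so the crop keeps the full height and trims the width.
Fraction kept = (0.562)/(2.360) ≈ 23.83%, so 76.17% is lost.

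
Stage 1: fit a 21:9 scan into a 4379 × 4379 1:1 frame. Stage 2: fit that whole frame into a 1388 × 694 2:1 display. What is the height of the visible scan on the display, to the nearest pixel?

297 px

Inside the 4379×4379 canvas the scan is width-limited at 4379.00 × 1876.71.
Second fit — the 1:1 canvas into 1388×694 spans the height: 694.00 × 694.00 (×0.1585 from 4379×4379).
The scan scales with it: height 1876.71 × 0.1585 ≈ 297.43.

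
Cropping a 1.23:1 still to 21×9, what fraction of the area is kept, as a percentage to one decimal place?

Going from 1.23:1 to 21×9 means cutting height while keeping width.
(1.230)/(2.333) ≈ 0.527 of the area survives.

52.7%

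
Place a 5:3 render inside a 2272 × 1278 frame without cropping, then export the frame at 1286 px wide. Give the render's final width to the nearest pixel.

1206 px

Fitted into 2272×1278, the render spans the height; its width is 1278 × 5/3 ≈ 2130.00 px.
Resizing to 1286 px wide multiplies everything by 0.5660: 2130.00 → 1205.62 px.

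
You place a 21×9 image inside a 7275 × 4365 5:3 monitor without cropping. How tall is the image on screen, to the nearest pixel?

Since 2.333 > 1.667, the image is width-limited.
The image is 7275 × 9/21 ≈ 3117.86 px tall.

3118 px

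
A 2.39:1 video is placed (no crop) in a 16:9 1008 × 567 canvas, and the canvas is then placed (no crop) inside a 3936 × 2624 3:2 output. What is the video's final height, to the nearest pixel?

1647 px

Inside the 1008×567 canvas the video is width-limited at 1008.00 × 421.76.
Second fit — the 16:9 canvas into 3936×2624 spans the width: 3936.00 × 2214.00 (×3.9048 from 1008×567).
Applying the same ×3.9048: 421.76 → 1646.86.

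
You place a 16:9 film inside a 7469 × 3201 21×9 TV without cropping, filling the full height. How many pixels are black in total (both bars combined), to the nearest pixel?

5692445 pixels

That makes the image 5690.6667 px wide (3201 × 16/9).
Black = 7469 − 5690.6667 = 1778.3333 px.
Across the 3201-px span: 1778.3333 × 3201 ≈ 5692445 px.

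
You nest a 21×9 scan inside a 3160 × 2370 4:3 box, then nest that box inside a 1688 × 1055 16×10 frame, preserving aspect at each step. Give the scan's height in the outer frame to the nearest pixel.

21×9 in 3160×2370: fills the width, so the scan is 3160.00 × 1354.29.
4:3 in 1688×1055: fills the height, so the intermediate becomes 1406.67 × 1055.00 — a scale of ×0.4451.
The scan scales with it: height 1354.29 × 0.4451 ≈ 602.86.

603 px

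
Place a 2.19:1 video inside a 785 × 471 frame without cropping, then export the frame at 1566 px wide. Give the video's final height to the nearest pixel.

Fitted into 785×471, the video spans the width; its height is 785 / 2.190 ≈ 358.45 px.
Scaling 785 → 1566 is ×1.9949, so the height becomes 358.45 × 1.9949 ≈ 715.07 px.

715 px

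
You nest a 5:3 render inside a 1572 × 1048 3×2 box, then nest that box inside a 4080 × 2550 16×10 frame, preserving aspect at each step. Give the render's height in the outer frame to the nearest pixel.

Inside the 1572×1048 canvas the render is width-limited at 1572.00 × 943.20.
3×2 in 4080×2550: fills the height, so the intermediate becomes 3825.00 × 2550.00 — a scale of ×2.4332.
Applying the same ×2.4332: 943.20 → 2295.00.

2295 px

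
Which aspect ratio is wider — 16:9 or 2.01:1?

16:9 = 1.778 and 2.01; 2.01 > 1.778.

2.01:1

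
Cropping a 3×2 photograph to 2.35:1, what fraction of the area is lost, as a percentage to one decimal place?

36.2%

Going from 3×2 to 2.35:1 means cutting height while keeping width.
Fraction kept = (1.500)/(2.350) ≈ 63.83%, so 36.17% is lost.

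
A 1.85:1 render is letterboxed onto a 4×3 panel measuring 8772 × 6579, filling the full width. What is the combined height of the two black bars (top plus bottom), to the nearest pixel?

1837 px

Content height = 8772 / 1.850 ≈ 4741.62 px.
6579 − 4741.62 = 1837.38 px of bars.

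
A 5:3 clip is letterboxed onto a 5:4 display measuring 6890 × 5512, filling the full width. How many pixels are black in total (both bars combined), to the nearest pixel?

That makes the image 4134.0000 px tall (6890 × 3/5).
Black = 5512 − 4134.0000 = 1378.0000 px.
That's 1378.0000 × 6890 ≈ 9494420 black pixels.

9494420 pixels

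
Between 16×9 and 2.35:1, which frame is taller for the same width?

16×9 = 1.778 and 2.35; 2.35 > 1.778. The smaller width-to-height ratio is the taller frame.

16×9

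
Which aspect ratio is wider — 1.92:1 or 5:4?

1.92:1

1.92 and 5:4 = 1.25; 1.92 > 1.25.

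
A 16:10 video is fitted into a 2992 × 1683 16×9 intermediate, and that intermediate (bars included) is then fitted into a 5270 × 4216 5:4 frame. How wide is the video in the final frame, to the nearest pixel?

Inside the 2992×1683 canvas the video is height-limited at 2692.80 × 1683.00.
The 16×9 canvas is width-limited in 5270×4216, giving 5270.00 × 2964.38; scale factor 1.7614.
Applying the same ×1.7614: 2692.80 → 4743.00.

4743 px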